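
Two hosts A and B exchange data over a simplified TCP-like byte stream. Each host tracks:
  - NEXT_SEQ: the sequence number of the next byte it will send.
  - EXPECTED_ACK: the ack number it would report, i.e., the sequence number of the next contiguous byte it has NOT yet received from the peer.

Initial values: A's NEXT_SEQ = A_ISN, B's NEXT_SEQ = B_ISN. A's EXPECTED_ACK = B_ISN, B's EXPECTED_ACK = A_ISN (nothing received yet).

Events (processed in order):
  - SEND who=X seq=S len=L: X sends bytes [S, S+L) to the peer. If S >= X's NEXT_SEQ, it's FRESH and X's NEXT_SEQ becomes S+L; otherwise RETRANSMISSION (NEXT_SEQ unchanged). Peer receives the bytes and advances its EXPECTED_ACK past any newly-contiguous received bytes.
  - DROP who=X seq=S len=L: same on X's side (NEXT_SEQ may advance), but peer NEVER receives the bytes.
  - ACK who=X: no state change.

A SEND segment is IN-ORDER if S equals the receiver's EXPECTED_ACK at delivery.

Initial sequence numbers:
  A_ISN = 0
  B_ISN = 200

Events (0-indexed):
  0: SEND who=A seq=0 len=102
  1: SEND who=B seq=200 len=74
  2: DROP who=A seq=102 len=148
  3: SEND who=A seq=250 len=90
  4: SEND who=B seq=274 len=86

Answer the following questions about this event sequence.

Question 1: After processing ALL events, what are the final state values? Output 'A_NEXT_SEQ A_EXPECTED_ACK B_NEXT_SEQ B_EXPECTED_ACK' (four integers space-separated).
Answer: 340 360 360 102

Derivation:
After event 0: A_seq=102 A_ack=200 B_seq=200 B_ack=102
After event 1: A_seq=102 A_ack=274 B_seq=274 B_ack=102
After event 2: A_seq=250 A_ack=274 B_seq=274 B_ack=102
After event 3: A_seq=340 A_ack=274 B_seq=274 B_ack=102
After event 4: A_seq=340 A_ack=360 B_seq=360 B_ack=102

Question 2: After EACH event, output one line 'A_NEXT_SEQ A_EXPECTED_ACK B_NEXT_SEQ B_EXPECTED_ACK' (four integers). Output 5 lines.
102 200 200 102
102 274 274 102
250 274 274 102
340 274 274 102
340 360 360 102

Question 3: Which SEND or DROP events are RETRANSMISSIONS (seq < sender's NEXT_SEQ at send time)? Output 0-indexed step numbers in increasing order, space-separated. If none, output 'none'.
Answer: none

Derivation:
Step 0: SEND seq=0 -> fresh
Step 1: SEND seq=200 -> fresh
Step 2: DROP seq=102 -> fresh
Step 3: SEND seq=250 -> fresh
Step 4: SEND seq=274 -> fresh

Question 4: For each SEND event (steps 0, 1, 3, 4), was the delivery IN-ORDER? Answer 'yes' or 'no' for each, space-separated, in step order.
Step 0: SEND seq=0 -> in-order
Step 1: SEND seq=200 -> in-order
Step 3: SEND seq=250 -> out-of-order
Step 4: SEND seq=274 -> in-order

Answer: yes yes no yes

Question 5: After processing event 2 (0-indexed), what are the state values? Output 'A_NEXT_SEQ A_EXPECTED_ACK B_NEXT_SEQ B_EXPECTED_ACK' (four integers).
After event 0: A_seq=102 A_ack=200 B_seq=200 B_ack=102
After event 1: A_seq=102 A_ack=274 B_seq=274 B_ack=102
After event 2: A_seq=250 A_ack=274 B_seq=274 B_ack=102

250 274 274 102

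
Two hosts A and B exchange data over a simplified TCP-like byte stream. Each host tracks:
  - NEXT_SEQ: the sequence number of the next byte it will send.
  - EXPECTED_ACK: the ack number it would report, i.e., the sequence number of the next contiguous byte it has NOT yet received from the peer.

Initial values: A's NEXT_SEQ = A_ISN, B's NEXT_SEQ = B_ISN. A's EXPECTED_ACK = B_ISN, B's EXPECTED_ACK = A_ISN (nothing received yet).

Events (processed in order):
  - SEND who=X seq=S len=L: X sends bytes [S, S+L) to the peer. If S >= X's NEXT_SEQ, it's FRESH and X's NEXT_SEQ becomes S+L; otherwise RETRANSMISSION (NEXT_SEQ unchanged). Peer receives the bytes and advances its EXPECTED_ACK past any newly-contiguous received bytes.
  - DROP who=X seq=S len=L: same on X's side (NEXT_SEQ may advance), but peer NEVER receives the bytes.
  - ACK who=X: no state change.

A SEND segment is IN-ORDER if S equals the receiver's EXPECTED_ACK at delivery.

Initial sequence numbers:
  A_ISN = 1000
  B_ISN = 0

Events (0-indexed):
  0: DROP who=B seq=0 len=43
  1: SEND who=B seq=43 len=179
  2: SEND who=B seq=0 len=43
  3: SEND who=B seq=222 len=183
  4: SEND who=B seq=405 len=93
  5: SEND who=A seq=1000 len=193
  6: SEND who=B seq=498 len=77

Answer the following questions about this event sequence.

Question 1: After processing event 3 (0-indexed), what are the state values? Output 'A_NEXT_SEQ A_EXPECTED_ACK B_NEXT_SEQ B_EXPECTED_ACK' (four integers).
After event 0: A_seq=1000 A_ack=0 B_seq=43 B_ack=1000
After event 1: A_seq=1000 A_ack=0 B_seq=222 B_ack=1000
After event 2: A_seq=1000 A_ack=222 B_seq=222 B_ack=1000
After event 3: A_seq=1000 A_ack=405 B_seq=405 B_ack=1000

1000 405 405 1000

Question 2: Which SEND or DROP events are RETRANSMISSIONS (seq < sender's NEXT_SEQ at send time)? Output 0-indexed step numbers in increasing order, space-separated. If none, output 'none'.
Step 0: DROP seq=0 -> fresh
Step 1: SEND seq=43 -> fresh
Step 2: SEND seq=0 -> retransmit
Step 3: SEND seq=222 -> fresh
Step 4: SEND seq=405 -> fresh
Step 5: SEND seq=1000 -> fresh
Step 6: SEND seq=498 -> fresh

Answer: 2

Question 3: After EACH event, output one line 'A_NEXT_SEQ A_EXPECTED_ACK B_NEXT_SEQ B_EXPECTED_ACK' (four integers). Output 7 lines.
1000 0 43 1000
1000 0 222 1000
1000 222 222 1000
1000 405 405 1000
1000 498 498 1000
1193 498 498 1193
1193 575 575 1193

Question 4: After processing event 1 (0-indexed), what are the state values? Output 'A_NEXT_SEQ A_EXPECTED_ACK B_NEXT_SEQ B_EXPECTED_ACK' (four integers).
After event 0: A_seq=1000 A_ack=0 B_seq=43 B_ack=1000
After event 1: A_seq=1000 A_ack=0 B_seq=222 B_ack=1000

1000 0 222 1000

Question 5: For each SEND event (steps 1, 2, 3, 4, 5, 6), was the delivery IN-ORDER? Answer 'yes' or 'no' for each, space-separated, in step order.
Step 1: SEND seq=43 -> out-of-order
Step 2: SEND seq=0 -> in-order
Step 3: SEND seq=222 -> in-order
Step 4: SEND seq=405 -> in-order
Step 5: SEND seq=1000 -> in-order
Step 6: SEND seq=498 -> in-order

Answer: no yes yes yes yes yes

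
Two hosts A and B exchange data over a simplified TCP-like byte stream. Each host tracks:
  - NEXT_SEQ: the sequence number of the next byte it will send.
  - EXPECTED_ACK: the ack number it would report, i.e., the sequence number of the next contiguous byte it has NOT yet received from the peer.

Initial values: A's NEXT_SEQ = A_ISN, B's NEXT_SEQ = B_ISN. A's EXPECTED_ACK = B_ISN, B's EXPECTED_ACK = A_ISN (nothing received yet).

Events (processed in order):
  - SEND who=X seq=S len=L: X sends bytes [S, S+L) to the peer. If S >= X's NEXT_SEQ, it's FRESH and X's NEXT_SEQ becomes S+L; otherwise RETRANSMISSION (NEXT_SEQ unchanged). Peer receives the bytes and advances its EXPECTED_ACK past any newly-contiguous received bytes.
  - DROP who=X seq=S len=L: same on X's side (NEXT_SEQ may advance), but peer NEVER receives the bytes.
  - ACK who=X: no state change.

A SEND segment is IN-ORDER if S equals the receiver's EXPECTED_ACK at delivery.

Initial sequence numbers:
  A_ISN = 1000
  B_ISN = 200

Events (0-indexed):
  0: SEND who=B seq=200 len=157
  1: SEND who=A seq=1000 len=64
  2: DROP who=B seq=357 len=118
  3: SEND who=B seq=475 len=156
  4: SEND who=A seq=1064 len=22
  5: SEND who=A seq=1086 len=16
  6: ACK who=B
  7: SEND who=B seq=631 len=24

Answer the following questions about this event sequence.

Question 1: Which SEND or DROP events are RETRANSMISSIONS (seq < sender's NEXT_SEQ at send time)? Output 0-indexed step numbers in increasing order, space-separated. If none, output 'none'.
Answer: none

Derivation:
Step 0: SEND seq=200 -> fresh
Step 1: SEND seq=1000 -> fresh
Step 2: DROP seq=357 -> fresh
Step 3: SEND seq=475 -> fresh
Step 4: SEND seq=1064 -> fresh
Step 5: SEND seq=1086 -> fresh
Step 7: SEND seq=631 -> fresh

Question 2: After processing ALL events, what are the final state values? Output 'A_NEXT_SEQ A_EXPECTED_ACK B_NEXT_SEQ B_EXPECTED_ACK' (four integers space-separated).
Answer: 1102 357 655 1102

Derivation:
After event 0: A_seq=1000 A_ack=357 B_seq=357 B_ack=1000
After event 1: A_seq=1064 A_ack=357 B_seq=357 B_ack=1064
After event 2: A_seq=1064 A_ack=357 B_seq=475 B_ack=1064
After event 3: A_seq=1064 A_ack=357 B_seq=631 B_ack=1064
After event 4: A_seq=1086 A_ack=357 B_seq=631 B_ack=1086
After event 5: A_seq=1102 A_ack=357 B_seq=631 B_ack=1102
After event 6: A_seq=1102 A_ack=357 B_seq=631 B_ack=1102
After event 7: A_seq=1102 A_ack=357 B_seq=655 B_ack=1102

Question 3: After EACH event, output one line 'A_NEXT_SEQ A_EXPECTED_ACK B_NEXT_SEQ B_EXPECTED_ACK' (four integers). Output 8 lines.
1000 357 357 1000
1064 357 357 1064
1064 357 475 1064
1064 357 631 1064
1086 357 631 1086
1102 357 631 1102
1102 357 631 1102
1102 357 655 1102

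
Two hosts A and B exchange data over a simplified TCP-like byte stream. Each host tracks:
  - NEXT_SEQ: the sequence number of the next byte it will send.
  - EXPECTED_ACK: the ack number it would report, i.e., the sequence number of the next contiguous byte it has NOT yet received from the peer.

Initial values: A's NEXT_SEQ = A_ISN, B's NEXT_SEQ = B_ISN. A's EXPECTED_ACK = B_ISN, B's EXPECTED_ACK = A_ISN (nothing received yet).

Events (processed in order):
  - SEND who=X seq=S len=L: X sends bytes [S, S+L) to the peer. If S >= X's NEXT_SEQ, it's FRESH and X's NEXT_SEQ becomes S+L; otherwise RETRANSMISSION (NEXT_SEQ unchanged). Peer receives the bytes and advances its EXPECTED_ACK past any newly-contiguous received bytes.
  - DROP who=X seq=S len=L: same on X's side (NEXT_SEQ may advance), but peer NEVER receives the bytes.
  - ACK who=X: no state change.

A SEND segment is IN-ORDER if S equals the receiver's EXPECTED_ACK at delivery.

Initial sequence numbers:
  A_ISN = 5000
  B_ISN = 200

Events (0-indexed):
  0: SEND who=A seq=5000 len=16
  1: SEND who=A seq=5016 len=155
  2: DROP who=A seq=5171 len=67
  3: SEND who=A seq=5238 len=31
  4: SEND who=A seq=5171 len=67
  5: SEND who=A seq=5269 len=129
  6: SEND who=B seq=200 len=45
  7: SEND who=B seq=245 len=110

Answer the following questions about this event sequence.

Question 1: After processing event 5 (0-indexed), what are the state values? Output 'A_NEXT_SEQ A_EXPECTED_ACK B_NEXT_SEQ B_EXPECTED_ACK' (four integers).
After event 0: A_seq=5016 A_ack=200 B_seq=200 B_ack=5016
After event 1: A_seq=5171 A_ack=200 B_seq=200 B_ack=5171
After event 2: A_seq=5238 A_ack=200 B_seq=200 B_ack=5171
After event 3: A_seq=5269 A_ack=200 B_seq=200 B_ack=5171
After event 4: A_seq=5269 A_ack=200 B_seq=200 B_ack=5269
After event 5: A_seq=5398 A_ack=200 B_seq=200 B_ack=5398

5398 200 200 5398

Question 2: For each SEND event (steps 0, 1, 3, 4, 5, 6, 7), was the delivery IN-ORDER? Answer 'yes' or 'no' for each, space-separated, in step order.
Answer: yes yes no yes yes yes yes

Derivation:
Step 0: SEND seq=5000 -> in-order
Step 1: SEND seq=5016 -> in-order
Step 3: SEND seq=5238 -> out-of-order
Step 4: SEND seq=5171 -> in-order
Step 5: SEND seq=5269 -> in-order
Step 6: SEND seq=200 -> in-order
Step 7: SEND seq=245 -> in-order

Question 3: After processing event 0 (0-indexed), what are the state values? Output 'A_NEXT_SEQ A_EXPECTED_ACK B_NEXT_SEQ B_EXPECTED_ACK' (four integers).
After event 0: A_seq=5016 A_ack=200 B_seq=200 B_ack=5016

5016 200 200 5016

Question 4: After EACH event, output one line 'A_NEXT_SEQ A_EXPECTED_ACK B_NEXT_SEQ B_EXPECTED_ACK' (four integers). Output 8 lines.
5016 200 200 5016
5171 200 200 5171
5238 200 200 5171
5269 200 200 5171
5269 200 200 5269
5398 200 200 5398
5398 245 245 5398
5398 355 355 5398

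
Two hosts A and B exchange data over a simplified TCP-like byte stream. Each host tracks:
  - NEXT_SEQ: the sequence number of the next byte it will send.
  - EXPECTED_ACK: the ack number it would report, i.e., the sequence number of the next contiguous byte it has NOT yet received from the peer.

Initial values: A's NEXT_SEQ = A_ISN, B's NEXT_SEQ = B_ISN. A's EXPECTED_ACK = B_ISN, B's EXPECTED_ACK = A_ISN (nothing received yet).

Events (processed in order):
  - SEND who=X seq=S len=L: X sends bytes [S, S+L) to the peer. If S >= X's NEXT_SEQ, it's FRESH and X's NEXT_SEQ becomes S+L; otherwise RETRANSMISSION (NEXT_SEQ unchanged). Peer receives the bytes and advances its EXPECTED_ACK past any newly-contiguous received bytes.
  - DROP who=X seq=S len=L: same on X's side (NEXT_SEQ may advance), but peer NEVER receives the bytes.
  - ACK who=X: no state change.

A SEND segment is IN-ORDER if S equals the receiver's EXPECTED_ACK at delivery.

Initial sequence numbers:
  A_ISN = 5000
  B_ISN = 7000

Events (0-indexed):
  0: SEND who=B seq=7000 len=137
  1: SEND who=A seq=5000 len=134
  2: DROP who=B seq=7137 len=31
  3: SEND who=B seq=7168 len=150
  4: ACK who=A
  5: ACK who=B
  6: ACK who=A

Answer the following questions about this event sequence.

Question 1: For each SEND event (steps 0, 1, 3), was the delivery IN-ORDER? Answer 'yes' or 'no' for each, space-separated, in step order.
Answer: yes yes no

Derivation:
Step 0: SEND seq=7000 -> in-order
Step 1: SEND seq=5000 -> in-order
Step 3: SEND seq=7168 -> out-of-order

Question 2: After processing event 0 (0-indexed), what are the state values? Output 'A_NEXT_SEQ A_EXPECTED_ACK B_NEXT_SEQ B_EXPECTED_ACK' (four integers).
After event 0: A_seq=5000 A_ack=7137 B_seq=7137 B_ack=5000

5000 7137 7137 5000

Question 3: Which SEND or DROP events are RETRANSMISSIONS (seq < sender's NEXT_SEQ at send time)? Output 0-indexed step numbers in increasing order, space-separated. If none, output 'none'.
Step 0: SEND seq=7000 -> fresh
Step 1: SEND seq=5000 -> fresh
Step 2: DROP seq=7137 -> fresh
Step 3: SEND seq=7168 -> fresh

Answer: none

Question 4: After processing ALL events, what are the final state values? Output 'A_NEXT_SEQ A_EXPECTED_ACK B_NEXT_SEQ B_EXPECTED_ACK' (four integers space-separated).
Answer: 5134 7137 7318 5134

Derivation:
After event 0: A_seq=5000 A_ack=7137 B_seq=7137 B_ack=5000
After event 1: A_seq=5134 A_ack=7137 B_seq=7137 B_ack=5134
After event 2: A_seq=5134 A_ack=7137 B_seq=7168 B_ack=5134
After event 3: A_seq=5134 A_ack=7137 B_seq=7318 B_ack=5134
After event 4: A_seq=5134 A_ack=7137 B_seq=7318 B_ack=5134
After event 5: A_seq=5134 A_ack=7137 B_seq=7318 B_ack=5134
After event 6: A_seq=5134 A_ack=7137 B_seq=7318 B_ack=5134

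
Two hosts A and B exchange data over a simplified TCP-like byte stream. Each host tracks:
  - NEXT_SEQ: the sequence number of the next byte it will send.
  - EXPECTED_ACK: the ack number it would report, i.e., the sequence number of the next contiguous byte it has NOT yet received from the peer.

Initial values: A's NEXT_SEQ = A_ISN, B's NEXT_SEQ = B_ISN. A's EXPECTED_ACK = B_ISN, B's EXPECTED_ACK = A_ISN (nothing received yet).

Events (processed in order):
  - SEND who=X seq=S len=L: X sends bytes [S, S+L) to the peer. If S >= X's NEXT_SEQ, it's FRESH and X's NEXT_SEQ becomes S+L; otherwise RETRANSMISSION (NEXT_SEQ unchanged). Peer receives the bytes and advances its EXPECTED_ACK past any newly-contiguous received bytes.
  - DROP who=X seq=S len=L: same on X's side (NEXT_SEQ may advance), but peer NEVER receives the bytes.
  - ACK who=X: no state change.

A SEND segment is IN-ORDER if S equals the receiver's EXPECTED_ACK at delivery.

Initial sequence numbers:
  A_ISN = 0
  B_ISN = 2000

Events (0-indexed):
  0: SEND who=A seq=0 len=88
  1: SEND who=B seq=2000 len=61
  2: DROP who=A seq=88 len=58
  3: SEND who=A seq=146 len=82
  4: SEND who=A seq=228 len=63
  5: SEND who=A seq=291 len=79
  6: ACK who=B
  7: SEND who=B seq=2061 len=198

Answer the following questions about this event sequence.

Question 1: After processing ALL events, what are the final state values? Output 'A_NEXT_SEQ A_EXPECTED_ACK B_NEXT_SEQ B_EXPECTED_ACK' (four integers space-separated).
Answer: 370 2259 2259 88

Derivation:
After event 0: A_seq=88 A_ack=2000 B_seq=2000 B_ack=88
After event 1: A_seq=88 A_ack=2061 B_seq=2061 B_ack=88
After event 2: A_seq=146 A_ack=2061 B_seq=2061 B_ack=88
After event 3: A_seq=228 A_ack=2061 B_seq=2061 B_ack=88
After event 4: A_seq=291 A_ack=2061 B_seq=2061 B_ack=88
After event 5: A_seq=370 A_ack=2061 B_seq=2061 B_ack=88
After event 6: A_seq=370 A_ack=2061 B_seq=2061 B_ack=88
After event 7: A_seq=370 A_ack=2259 B_seq=2259 B_ack=88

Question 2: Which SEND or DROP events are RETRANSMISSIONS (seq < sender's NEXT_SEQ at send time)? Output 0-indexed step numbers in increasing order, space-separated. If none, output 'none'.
Answer: none

Derivation:
Step 0: SEND seq=0 -> fresh
Step 1: SEND seq=2000 -> fresh
Step 2: DROP seq=88 -> fresh
Step 3: SEND seq=146 -> fresh
Step 4: SEND seq=228 -> fresh
Step 5: SEND seq=291 -> fresh
Step 7: SEND seq=2061 -> fresh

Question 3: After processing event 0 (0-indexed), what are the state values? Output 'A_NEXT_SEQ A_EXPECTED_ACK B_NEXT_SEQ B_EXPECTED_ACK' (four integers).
After event 0: A_seq=88 A_ack=2000 B_seq=2000 B_ack=88

88 2000 2000 88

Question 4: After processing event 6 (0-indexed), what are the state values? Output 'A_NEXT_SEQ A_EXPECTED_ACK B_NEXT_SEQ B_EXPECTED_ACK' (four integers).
After event 0: A_seq=88 A_ack=2000 B_seq=2000 B_ack=88
After event 1: A_seq=88 A_ack=2061 B_seq=2061 B_ack=88
After event 2: A_seq=146 A_ack=2061 B_seq=2061 B_ack=88
After event 3: A_seq=228 A_ack=2061 B_seq=2061 B_ack=88
After event 4: A_seq=291 A_ack=2061 B_seq=2061 B_ack=88
After event 5: A_seq=370 A_ack=2061 B_seq=2061 B_ack=88
After event 6: A_seq=370 A_ack=2061 B_seq=2061 B_ack=88

370 2061 2061 88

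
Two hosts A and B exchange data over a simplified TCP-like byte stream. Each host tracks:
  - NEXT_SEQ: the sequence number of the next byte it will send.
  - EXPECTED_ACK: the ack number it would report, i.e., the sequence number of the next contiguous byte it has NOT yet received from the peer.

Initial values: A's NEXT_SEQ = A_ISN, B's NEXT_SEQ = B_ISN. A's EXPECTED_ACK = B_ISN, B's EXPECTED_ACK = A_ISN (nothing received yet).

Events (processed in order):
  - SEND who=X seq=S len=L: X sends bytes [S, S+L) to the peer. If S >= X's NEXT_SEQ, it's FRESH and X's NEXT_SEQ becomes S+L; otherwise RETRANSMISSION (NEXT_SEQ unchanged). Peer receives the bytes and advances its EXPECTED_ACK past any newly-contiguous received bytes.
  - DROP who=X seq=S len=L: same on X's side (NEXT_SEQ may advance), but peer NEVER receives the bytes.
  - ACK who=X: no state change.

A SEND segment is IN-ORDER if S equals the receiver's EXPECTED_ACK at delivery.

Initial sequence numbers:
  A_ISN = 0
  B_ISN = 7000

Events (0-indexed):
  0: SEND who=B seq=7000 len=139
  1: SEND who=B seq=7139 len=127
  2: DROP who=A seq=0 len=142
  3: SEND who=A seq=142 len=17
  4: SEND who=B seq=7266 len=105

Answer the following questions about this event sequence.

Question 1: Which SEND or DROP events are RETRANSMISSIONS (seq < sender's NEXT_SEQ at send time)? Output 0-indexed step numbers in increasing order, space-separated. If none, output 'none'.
Step 0: SEND seq=7000 -> fresh
Step 1: SEND seq=7139 -> fresh
Step 2: DROP seq=0 -> fresh
Step 3: SEND seq=142 -> fresh
Step 4: SEND seq=7266 -> fresh

Answer: none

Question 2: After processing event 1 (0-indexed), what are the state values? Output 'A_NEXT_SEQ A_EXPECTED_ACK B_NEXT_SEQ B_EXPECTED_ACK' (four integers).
After event 0: A_seq=0 A_ack=7139 B_seq=7139 B_ack=0
After event 1: A_seq=0 A_ack=7266 B_seq=7266 B_ack=0

0 7266 7266 0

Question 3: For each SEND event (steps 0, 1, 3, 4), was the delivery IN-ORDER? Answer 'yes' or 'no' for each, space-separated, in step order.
Answer: yes yes no yes

Derivation:
Step 0: SEND seq=7000 -> in-order
Step 1: SEND seq=7139 -> in-order
Step 3: SEND seq=142 -> out-of-order
Step 4: SEND seq=7266 -> in-order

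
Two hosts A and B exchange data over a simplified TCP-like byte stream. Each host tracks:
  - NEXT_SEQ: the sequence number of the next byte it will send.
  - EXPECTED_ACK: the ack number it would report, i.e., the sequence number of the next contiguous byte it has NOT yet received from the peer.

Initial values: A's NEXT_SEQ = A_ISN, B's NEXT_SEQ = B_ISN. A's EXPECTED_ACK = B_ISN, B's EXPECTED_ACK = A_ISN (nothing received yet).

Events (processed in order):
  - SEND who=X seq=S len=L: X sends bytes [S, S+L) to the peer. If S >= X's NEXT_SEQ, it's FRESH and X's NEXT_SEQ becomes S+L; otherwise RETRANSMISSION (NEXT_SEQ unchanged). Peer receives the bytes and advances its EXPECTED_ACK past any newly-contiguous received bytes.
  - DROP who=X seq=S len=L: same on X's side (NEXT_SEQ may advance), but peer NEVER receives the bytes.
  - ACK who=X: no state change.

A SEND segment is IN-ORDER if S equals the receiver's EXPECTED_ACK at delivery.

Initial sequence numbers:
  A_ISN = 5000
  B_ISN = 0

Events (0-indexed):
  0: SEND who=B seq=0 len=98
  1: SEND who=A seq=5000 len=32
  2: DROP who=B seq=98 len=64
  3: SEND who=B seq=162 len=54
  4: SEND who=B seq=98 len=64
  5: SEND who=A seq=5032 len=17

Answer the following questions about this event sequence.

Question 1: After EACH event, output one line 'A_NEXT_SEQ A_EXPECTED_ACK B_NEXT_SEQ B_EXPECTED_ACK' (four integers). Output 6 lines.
5000 98 98 5000
5032 98 98 5032
5032 98 162 5032
5032 98 216 5032
5032 216 216 5032
5049 216 216 5049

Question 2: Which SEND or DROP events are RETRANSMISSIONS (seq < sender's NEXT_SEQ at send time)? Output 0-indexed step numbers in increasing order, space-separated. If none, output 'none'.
Answer: 4

Derivation:
Step 0: SEND seq=0 -> fresh
Step 1: SEND seq=5000 -> fresh
Step 2: DROP seq=98 -> fresh
Step 3: SEND seq=162 -> fresh
Step 4: SEND seq=98 -> retransmit
Step 5: SEND seq=5032 -> fresh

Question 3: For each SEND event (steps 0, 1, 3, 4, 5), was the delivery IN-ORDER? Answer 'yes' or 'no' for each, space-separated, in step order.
Step 0: SEND seq=0 -> in-order
Step 1: SEND seq=5000 -> in-order
Step 3: SEND seq=162 -> out-of-order
Step 4: SEND seq=98 -> in-order
Step 5: SEND seq=5032 -> in-order

Answer: yes yes no yes yes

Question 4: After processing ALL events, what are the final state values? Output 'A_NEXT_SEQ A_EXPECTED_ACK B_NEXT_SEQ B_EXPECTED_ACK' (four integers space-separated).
Answer: 5049 216 216 5049

Derivation:
After event 0: A_seq=5000 A_ack=98 B_seq=98 B_ack=5000
After event 1: A_seq=5032 A_ack=98 B_seq=98 B_ack=5032
After event 2: A_seq=5032 A_ack=98 B_seq=162 B_ack=5032
After event 3: A_seq=5032 A_ack=98 B_seq=216 B_ack=5032
After event 4: A_seq=5032 A_ack=216 B_seq=216 B_ack=5032
After event 5: A_seq=5049 A_ack=216 B_seq=216 B_ack=5049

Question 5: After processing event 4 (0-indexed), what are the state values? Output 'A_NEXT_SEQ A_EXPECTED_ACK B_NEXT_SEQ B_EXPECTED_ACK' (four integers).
After event 0: A_seq=5000 A_ack=98 B_seq=98 B_ack=5000
After event 1: A_seq=5032 A_ack=98 B_seq=98 B_ack=5032
After event 2: A_seq=5032 A_ack=98 B_seq=162 B_ack=5032
After event 3: A_seq=5032 A_ack=98 B_seq=216 B_ack=5032
After event 4: A_seq=5032 A_ack=216 B_seq=216 B_ack=5032

5032 216 216 5032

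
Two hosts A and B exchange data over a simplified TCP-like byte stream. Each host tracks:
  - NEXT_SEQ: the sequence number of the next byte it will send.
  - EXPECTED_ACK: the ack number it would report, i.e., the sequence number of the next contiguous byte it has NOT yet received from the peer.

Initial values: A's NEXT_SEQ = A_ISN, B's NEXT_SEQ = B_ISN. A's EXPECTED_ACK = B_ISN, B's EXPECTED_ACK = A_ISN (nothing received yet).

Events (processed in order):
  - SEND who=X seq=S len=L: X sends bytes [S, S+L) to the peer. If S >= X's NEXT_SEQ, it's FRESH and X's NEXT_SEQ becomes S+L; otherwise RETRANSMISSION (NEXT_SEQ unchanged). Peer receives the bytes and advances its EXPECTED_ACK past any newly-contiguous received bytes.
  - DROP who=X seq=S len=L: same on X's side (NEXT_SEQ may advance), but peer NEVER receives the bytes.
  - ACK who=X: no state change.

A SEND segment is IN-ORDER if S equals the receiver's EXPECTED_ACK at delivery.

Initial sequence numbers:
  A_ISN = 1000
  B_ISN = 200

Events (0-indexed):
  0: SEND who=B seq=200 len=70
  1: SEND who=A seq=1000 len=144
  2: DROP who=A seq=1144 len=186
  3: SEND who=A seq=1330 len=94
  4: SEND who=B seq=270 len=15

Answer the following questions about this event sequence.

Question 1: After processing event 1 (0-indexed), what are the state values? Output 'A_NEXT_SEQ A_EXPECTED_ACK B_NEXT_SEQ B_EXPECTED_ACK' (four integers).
After event 0: A_seq=1000 A_ack=270 B_seq=270 B_ack=1000
After event 1: A_seq=1144 A_ack=270 B_seq=270 B_ack=1144

1144 270 270 1144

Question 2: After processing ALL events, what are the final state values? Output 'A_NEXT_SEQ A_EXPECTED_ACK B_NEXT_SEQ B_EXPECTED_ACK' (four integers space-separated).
Answer: 1424 285 285 1144

Derivation:
After event 0: A_seq=1000 A_ack=270 B_seq=270 B_ack=1000
After event 1: A_seq=1144 A_ack=270 B_seq=270 B_ack=1144
After event 2: A_seq=1330 A_ack=270 B_seq=270 B_ack=1144
After event 3: A_seq=1424 A_ack=270 B_seq=270 B_ack=1144
After event 4: A_seq=1424 A_ack=285 B_seq=285 B_ack=1144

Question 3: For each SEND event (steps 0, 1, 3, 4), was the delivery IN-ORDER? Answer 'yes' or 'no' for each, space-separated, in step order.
Answer: yes yes no yes

Derivation:
Step 0: SEND seq=200 -> in-order
Step 1: SEND seq=1000 -> in-order
Step 3: SEND seq=1330 -> out-of-order
Step 4: SEND seq=270 -> in-order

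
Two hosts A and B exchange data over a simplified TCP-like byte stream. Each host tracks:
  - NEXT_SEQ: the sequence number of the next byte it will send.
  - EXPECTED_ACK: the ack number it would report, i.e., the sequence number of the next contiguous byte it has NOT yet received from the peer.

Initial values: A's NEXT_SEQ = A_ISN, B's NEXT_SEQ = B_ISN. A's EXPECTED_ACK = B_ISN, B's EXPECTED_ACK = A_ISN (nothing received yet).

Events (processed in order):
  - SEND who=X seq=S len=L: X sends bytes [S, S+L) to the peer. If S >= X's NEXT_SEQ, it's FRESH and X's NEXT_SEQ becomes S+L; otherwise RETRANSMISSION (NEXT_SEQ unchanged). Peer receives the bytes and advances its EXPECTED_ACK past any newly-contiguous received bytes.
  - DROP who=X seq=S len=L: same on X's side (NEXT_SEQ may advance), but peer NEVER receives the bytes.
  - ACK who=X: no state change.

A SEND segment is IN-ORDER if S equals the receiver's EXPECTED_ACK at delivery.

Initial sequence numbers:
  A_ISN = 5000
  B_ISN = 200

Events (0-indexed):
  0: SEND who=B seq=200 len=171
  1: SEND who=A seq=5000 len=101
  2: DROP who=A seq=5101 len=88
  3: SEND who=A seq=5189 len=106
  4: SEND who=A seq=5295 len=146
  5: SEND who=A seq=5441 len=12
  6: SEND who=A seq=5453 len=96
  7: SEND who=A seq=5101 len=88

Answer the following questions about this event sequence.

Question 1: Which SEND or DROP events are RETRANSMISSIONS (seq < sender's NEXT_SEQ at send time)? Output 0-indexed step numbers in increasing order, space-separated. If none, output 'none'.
Answer: 7

Derivation:
Step 0: SEND seq=200 -> fresh
Step 1: SEND seq=5000 -> fresh
Step 2: DROP seq=5101 -> fresh
Step 3: SEND seq=5189 -> fresh
Step 4: SEND seq=5295 -> fresh
Step 5: SEND seq=5441 -> fresh
Step 6: SEND seq=5453 -> fresh
Step 7: SEND seq=5101 -> retransmit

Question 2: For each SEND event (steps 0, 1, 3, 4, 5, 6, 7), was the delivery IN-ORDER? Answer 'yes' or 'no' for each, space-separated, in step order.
Step 0: SEND seq=200 -> in-order
Step 1: SEND seq=5000 -> in-order
Step 3: SEND seq=5189 -> out-of-order
Step 4: SEND seq=5295 -> out-of-order
Step 5: SEND seq=5441 -> out-of-order
Step 6: SEND seq=5453 -> out-of-order
Step 7: SEND seq=5101 -> in-order

Answer: yes yes no no no no yes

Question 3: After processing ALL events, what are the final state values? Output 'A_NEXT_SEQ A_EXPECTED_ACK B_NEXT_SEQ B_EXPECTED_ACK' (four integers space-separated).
Answer: 5549 371 371 5549

Derivation:
After event 0: A_seq=5000 A_ack=371 B_seq=371 B_ack=5000
After event 1: A_seq=5101 A_ack=371 B_seq=371 B_ack=5101
After event 2: A_seq=5189 A_ack=371 B_seq=371 B_ack=5101
After event 3: A_seq=5295 A_ack=371 B_seq=371 B_ack=5101
After event 4: A_seq=5441 A_ack=371 B_seq=371 B_ack=5101
After event 5: A_seq=5453 A_ack=371 B_seq=371 B_ack=5101
After event 6: A_seq=5549 A_ack=371 B_seq=371 B_ack=5101
After event 7: A_seq=5549 A_ack=371 B_seq=371 B_ack=5549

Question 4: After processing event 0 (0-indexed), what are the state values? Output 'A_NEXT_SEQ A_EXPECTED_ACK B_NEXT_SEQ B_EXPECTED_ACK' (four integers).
After event 0: A_seq=5000 A_ack=371 B_seq=371 B_ack=5000

5000 371 371 5000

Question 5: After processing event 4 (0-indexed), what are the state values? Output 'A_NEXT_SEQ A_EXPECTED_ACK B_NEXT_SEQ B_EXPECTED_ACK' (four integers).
After event 0: A_seq=5000 A_ack=371 B_seq=371 B_ack=5000
After event 1: A_seq=5101 A_ack=371 B_seq=371 B_ack=5101
After event 2: A_seq=5189 A_ack=371 B_seq=371 B_ack=5101
After event 3: A_seq=5295 A_ack=371 B_seq=371 B_ack=5101
After event 4: A_seq=5441 A_ack=371 B_seq=371 B_ack=5101

5441 371 371 5101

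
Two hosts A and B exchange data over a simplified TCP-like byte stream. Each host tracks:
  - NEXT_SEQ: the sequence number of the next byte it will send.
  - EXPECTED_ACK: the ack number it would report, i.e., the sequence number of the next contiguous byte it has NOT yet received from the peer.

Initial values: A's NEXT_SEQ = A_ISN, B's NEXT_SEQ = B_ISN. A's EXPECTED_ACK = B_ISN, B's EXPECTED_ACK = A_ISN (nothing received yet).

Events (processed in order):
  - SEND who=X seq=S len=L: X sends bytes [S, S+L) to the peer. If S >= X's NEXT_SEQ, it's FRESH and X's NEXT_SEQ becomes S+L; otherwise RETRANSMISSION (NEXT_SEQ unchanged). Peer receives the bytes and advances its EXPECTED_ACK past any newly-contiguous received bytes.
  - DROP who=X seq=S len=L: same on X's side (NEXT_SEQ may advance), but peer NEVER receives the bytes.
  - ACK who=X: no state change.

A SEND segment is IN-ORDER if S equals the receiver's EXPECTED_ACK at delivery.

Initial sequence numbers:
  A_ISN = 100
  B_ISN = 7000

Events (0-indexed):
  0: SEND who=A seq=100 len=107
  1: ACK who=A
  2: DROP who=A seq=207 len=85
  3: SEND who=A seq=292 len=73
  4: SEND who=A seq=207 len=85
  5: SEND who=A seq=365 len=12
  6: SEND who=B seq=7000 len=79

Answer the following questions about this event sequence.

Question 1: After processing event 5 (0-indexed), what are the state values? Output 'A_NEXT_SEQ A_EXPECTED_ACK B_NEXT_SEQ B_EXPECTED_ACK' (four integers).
After event 0: A_seq=207 A_ack=7000 B_seq=7000 B_ack=207
After event 1: A_seq=207 A_ack=7000 B_seq=7000 B_ack=207
After event 2: A_seq=292 A_ack=7000 B_seq=7000 B_ack=207
After event 3: A_seq=365 A_ack=7000 B_seq=7000 B_ack=207
After event 4: A_seq=365 A_ack=7000 B_seq=7000 B_ack=365
After event 5: A_seq=377 A_ack=7000 B_seq=7000 B_ack=377

377 7000 7000 377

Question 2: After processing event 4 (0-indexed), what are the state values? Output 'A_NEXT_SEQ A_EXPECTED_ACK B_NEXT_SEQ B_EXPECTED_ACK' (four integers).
After event 0: A_seq=207 A_ack=7000 B_seq=7000 B_ack=207
After event 1: A_seq=207 A_ack=7000 B_seq=7000 B_ack=207
After event 2: A_seq=292 A_ack=7000 B_seq=7000 B_ack=207
After event 3: A_seq=365 A_ack=7000 B_seq=7000 B_ack=207
After event 4: A_seq=365 A_ack=7000 B_seq=7000 B_ack=365

365 7000 7000 365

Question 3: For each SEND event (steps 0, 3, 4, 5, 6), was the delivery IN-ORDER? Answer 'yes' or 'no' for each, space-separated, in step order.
Answer: yes no yes yes yes

Derivation:
Step 0: SEND seq=100 -> in-order
Step 3: SEND seq=292 -> out-of-order
Step 4: SEND seq=207 -> in-order
Step 5: SEND seq=365 -> in-order
Step 6: SEND seq=7000 -> in-order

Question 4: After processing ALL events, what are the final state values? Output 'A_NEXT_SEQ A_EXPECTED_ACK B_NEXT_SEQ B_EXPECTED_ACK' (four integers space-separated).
Answer: 377 7079 7079 377

Derivation:
After event 0: A_seq=207 A_ack=7000 B_seq=7000 B_ack=207
After event 1: A_seq=207 A_ack=7000 B_seq=7000 B_ack=207
After event 2: A_seq=292 A_ack=7000 B_seq=7000 B_ack=207
After event 3: A_seq=365 A_ack=7000 B_seq=7000 B_ack=207
After event 4: A_seq=365 A_ack=7000 B_seq=7000 B_ack=365
After event 5: A_seq=377 A_ack=7000 B_seq=7000 B_ack=377
After event 6: A_seq=377 A_ack=7079 B_seq=7079 B_ack=377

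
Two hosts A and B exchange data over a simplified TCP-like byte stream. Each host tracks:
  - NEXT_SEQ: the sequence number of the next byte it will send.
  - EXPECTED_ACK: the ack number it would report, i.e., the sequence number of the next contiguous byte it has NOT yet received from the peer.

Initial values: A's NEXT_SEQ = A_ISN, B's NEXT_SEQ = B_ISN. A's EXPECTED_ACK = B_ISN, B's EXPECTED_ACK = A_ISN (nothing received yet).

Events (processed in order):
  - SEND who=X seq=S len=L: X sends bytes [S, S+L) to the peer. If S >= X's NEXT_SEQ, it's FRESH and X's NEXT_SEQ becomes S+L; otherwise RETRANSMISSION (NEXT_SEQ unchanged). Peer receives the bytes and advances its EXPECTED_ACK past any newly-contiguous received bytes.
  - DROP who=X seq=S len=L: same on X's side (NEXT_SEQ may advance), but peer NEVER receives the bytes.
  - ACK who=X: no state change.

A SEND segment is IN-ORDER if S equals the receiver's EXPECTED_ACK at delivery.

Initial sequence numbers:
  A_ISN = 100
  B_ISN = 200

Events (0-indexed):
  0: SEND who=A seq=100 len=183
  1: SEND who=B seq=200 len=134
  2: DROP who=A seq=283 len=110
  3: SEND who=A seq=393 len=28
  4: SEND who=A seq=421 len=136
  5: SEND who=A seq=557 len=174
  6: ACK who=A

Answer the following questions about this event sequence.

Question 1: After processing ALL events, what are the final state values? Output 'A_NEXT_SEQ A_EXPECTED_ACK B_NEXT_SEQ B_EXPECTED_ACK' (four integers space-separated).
After event 0: A_seq=283 A_ack=200 B_seq=200 B_ack=283
After event 1: A_seq=283 A_ack=334 B_seq=334 B_ack=283
After event 2: A_seq=393 A_ack=334 B_seq=334 B_ack=283
After event 3: A_seq=421 A_ack=334 B_seq=334 B_ack=283
After event 4: A_seq=557 A_ack=334 B_seq=334 B_ack=283
After event 5: A_seq=731 A_ack=334 B_seq=334 B_ack=283
After event 6: A_seq=731 A_ack=334 B_seq=334 B_ack=283

Answer: 731 334 334 283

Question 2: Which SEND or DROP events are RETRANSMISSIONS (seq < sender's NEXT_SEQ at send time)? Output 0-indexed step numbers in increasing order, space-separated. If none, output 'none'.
Step 0: SEND seq=100 -> fresh
Step 1: SEND seq=200 -> fresh
Step 2: DROP seq=283 -> fresh
Step 3: SEND seq=393 -> fresh
Step 4: SEND seq=421 -> fresh
Step 5: SEND seq=557 -> fresh

Answer: none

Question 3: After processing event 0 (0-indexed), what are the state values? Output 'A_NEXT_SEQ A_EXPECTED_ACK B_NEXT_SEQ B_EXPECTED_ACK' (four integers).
After event 0: A_seq=283 A_ack=200 B_seq=200 B_ack=283

283 200 200 283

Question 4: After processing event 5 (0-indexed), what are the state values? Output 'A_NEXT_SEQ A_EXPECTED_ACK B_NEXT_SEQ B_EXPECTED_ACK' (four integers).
After event 0: A_seq=283 A_ack=200 B_seq=200 B_ack=283
After event 1: A_seq=283 A_ack=334 B_seq=334 B_ack=283
After event 2: A_seq=393 A_ack=334 B_seq=334 B_ack=283
After event 3: A_seq=421 A_ack=334 B_seq=334 B_ack=283
After event 4: A_seq=557 A_ack=334 B_seq=334 B_ack=283
After event 5: A_seq=731 A_ack=334 B_seq=334 B_ack=283

731 334 334 283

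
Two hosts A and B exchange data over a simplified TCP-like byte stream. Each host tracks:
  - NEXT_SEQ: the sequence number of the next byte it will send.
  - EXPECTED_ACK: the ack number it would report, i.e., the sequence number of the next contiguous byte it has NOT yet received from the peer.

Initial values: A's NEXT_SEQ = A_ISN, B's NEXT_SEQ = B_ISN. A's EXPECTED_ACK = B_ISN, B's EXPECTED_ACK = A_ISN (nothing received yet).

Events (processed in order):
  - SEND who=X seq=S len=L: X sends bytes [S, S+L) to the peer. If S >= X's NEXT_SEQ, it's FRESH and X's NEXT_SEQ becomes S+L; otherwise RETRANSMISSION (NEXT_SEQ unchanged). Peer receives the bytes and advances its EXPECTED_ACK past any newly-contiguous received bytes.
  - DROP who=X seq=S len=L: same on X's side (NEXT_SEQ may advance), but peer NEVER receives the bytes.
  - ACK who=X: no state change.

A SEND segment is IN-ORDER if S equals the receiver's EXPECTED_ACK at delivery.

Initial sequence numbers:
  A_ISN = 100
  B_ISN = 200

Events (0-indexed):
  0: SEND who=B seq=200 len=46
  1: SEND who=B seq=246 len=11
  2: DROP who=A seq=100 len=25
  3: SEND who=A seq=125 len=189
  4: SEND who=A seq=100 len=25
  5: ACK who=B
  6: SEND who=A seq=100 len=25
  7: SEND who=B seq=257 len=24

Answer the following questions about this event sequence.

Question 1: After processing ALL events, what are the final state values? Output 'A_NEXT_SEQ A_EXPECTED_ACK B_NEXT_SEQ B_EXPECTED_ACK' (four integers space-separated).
Answer: 314 281 281 314

Derivation:
After event 0: A_seq=100 A_ack=246 B_seq=246 B_ack=100
After event 1: A_seq=100 A_ack=257 B_seq=257 B_ack=100
After event 2: A_seq=125 A_ack=257 B_seq=257 B_ack=100
After event 3: A_seq=314 A_ack=257 B_seq=257 B_ack=100
After event 4: A_seq=314 A_ack=257 B_seq=257 B_ack=314
After event 5: A_seq=314 A_ack=257 B_seq=257 B_ack=314
After event 6: A_seq=314 A_ack=257 B_seq=257 B_ack=314
After event 7: A_seq=314 A_ack=281 B_seq=281 B_ack=314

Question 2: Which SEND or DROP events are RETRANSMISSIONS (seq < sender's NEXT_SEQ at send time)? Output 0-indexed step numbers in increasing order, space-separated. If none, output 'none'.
Answer: 4 6

Derivation:
Step 0: SEND seq=200 -> fresh
Step 1: SEND seq=246 -> fresh
Step 2: DROP seq=100 -> fresh
Step 3: SEND seq=125 -> fresh
Step 4: SEND seq=100 -> retransmit
Step 6: SEND seq=100 -> retransmit
Step 7: SEND seq=257 -> fresh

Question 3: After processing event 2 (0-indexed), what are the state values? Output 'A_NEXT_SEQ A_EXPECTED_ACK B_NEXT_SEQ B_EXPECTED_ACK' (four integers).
After event 0: A_seq=100 A_ack=246 B_seq=246 B_ack=100
After event 1: A_seq=100 A_ack=257 B_seq=257 B_ack=100
After event 2: A_seq=125 A_ack=257 B_seq=257 B_ack=100

125 257 257 100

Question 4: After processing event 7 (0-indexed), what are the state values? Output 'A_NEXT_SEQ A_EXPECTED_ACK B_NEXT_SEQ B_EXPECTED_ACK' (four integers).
After event 0: A_seq=100 A_ack=246 B_seq=246 B_ack=100
After event 1: A_seq=100 A_ack=257 B_seq=257 B_ack=100
After event 2: A_seq=125 A_ack=257 B_seq=257 B_ack=100
After event 3: A_seq=314 A_ack=257 B_seq=257 B_ack=100
After event 4: A_seq=314 A_ack=257 B_seq=257 B_ack=314
After event 5: A_seq=314 A_ack=257 B_seq=257 B_ack=314
After event 6: A_seq=314 A_ack=257 B_seq=257 B_ack=314
After event 7: A_seq=314 A_ack=281 B_seq=281 B_ack=314

314 281 281 314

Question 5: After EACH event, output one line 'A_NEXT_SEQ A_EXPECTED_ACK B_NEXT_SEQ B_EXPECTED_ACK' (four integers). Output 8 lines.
100 246 246 100
100 257 257 100
125 257 257 100
314 257 257 100
314 257 257 314
314 257 257 314
314 257 257 314
314 281 281 314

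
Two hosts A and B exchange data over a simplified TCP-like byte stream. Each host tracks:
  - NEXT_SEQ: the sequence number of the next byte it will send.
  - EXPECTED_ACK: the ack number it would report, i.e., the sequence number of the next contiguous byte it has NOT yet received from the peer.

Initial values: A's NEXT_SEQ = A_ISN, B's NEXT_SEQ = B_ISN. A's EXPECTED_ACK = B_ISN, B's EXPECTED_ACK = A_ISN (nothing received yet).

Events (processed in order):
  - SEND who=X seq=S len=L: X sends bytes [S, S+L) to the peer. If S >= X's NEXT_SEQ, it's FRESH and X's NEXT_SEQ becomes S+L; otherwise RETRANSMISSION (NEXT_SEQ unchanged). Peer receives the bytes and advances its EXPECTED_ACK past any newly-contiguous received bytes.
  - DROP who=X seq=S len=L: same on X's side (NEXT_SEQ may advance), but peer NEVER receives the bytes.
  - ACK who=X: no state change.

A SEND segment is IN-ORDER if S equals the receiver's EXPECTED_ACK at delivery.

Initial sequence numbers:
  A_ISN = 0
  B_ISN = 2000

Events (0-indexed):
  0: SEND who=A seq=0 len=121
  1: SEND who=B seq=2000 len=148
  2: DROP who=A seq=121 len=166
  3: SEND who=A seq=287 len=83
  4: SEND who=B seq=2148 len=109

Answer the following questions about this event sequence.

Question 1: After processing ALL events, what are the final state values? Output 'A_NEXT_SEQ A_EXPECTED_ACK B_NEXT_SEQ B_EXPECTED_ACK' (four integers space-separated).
After event 0: A_seq=121 A_ack=2000 B_seq=2000 B_ack=121
After event 1: A_seq=121 A_ack=2148 B_seq=2148 B_ack=121
After event 2: A_seq=287 A_ack=2148 B_seq=2148 B_ack=121
After event 3: A_seq=370 A_ack=2148 B_seq=2148 B_ack=121
After event 4: A_seq=370 A_ack=2257 B_seq=2257 B_ack=121

Answer: 370 2257 2257 121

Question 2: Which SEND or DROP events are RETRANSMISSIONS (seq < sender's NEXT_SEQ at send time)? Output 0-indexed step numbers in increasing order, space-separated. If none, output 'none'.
Answer: none

Derivation:
Step 0: SEND seq=0 -> fresh
Step 1: SEND seq=2000 -> fresh
Step 2: DROP seq=121 -> fresh
Step 3: SEND seq=287 -> fresh
Step 4: SEND seq=2148 -> fresh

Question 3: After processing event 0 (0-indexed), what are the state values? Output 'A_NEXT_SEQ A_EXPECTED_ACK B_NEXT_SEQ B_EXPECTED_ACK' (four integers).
After event 0: A_seq=121 A_ack=2000 B_seq=2000 B_ack=121

121 2000 2000 121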